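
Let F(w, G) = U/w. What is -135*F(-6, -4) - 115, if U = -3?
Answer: -365/2 ≈ -182.50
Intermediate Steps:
F(w, G) = -3/w
-135*F(-6, -4) - 115 = -(-405)/(-6) - 115 = -(-405)*(-1)/6 - 115 = -135*½ - 115 = -135/2 - 115 = -365/2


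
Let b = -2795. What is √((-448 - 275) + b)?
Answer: I*√3518 ≈ 59.313*I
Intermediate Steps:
√((-448 - 275) + b) = √((-448 - 275) - 2795) = √(-723 - 2795) = √(-3518) = I*√3518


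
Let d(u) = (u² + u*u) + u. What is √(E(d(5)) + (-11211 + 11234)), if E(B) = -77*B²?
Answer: 3*I*√25878 ≈ 482.6*I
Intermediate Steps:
d(u) = u + 2*u² (d(u) = (u² + u²) + u = 2*u² + u = u + 2*u²)
√(E(d(5)) + (-11211 + 11234)) = √(-77*25*(1 + 2*5)² + (-11211 + 11234)) = √(-77*25*(1 + 10)² + 23) = √(-77*(5*11)² + 23) = √(-77*55² + 23) = √(-77*3025 + 23) = √(-232925 + 23) = √(-232902) = 3*I*√25878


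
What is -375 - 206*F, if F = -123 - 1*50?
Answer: 35263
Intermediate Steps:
F = -173 (F = -123 - 50 = -173)
-375 - 206*F = -375 - 206*(-173) = -375 + 35638 = 35263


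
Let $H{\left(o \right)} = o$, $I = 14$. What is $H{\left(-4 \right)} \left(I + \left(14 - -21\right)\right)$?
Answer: $-196$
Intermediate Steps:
$H{\left(-4 \right)} \left(I + \left(14 - -21\right)\right) = - 4 \left(14 + \left(14 - -21\right)\right) = - 4 \left(14 + \left(14 + 21\right)\right) = - 4 \left(14 + 35\right) = \left(-4\right) 49 = -196$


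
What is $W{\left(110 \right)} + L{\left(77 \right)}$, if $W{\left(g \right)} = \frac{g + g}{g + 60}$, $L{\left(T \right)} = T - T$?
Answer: $\frac{22}{17} \approx 1.2941$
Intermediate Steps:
$L{\left(T \right)} = 0$
$W{\left(g \right)} = \frac{2 g}{60 + g}$
$W{\left(110 \right)} + L{\left(77 \right)} = 2 \cdot 110 \frac{1}{60 + 110} + 0 = 2 \cdot 110 \cdot \frac{1}{170} + 0 = \frac{22}{17} + 0 = \frac{22}{17}$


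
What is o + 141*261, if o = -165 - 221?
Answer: 36415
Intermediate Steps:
o = -386
o + 141*261 = -386 + 141*261 = -386 + 36801 = 36415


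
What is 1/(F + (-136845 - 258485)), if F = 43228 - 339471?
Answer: -1/691573 ≈ -1.4460e-6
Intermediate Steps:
F = -296243
1/(F + (-136845 - 258485)) = 1/(-296243 + (-136845 - 258485)) = 1/(-296243 - 395330) = 1/(-691573) = -1/691573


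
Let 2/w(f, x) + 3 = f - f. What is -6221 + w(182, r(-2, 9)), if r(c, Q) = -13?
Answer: -18665/3 ≈ -6221.7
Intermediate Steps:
w(f, x) = -⅔ (w(f, x) = 2/(-3 + (f - f)) = 2/(-3 + 0) = 2/(-3) = 2*(-⅓) = -⅔)
-6221 + w(182, r(-2, 9)) = -6221 - ⅔ = -18665/3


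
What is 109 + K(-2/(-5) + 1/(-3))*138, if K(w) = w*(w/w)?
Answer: 591/5 ≈ 118.20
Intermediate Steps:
K(w) = w (K(w) = w*1 = w)
109 + K(-2/(-5) + 1/(-3))*138 = 109 + (-2/(-5) + 1/(-3))*138 = 109 + (-2*(-⅕) + 1*(-⅓))*138 = 109 + (⅖ - ⅓)*138 = 109 + (1/15)*138 = 109 + 46/5 = 591/5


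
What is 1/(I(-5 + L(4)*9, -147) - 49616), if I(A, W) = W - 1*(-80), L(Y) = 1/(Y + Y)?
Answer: -1/49683 ≈ -2.0128e-5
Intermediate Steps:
L(Y) = 1/(2*Y)
I(A, W) = 80 + W (I(A, W) = W + 80 = 80 + W)
1/(I(-5 + L(4)*9, -147) - 49616) = 1/((80 - 147) - 49616) = 1/(-67 - 49616) = 1/(-49683) = -1/49683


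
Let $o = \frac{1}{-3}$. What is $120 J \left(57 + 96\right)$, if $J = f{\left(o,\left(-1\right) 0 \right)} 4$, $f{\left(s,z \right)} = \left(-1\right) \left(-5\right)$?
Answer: $367200$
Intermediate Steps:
$o = - \frac{1}{3} \approx -0.33333$
$f{\left(s,z \right)} = 5$
$J = 20$ ($J = 5 \cdot 4 = 20$)
$120 J \left(57 + 96\right) = 120 \cdot 20 \left(57 + 96\right) = 2400 \cdot 153 = 367200$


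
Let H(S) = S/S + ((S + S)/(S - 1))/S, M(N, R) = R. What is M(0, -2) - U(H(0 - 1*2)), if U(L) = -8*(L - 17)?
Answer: -406/3 ≈ -135.33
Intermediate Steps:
H(S) = 1 + 2/(-1 + S) (H(S) = 1 + ((2*S)/(-1 + S))/S = 1 + (2*S/(-1 + S))/S = 1 + 2/(-1 + S))
U(L) = 136 - 8*L (U(L) = -8*(-17 + L) = 136 - 8*L)
M(0, -2) - U(H(0 - 1*2)) = -2 - (136 - 8*(1 + (0 - 1*2))/(-1 + (0 - 1*2))) = -2 - (136 - 8*(1 + (0 - 2))/(-1 + (0 - 2))) = -2 - (136 - 8*(1 - 2)/(-1 - 2)) = -2 - (136 - 8*(-1)/(-3)) = -2 - (136 - (-8)*(-1)/3) = -2 - (136 - 8*1/3) = -2 - (136 - 8/3) = -2 - 1*400/3 = -2 - 400/3 = -406/3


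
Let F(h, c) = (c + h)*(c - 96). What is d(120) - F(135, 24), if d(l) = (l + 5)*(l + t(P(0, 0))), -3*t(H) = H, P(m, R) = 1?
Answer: 79219/3 ≈ 26406.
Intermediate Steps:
F(h, c) = (-96 + c)*(c + h) (F(h, c) = (c + h)*(-96 + c) = (-96 + c)*(c + h))
t(H) = -H/3
d(l) = (5 + l)*(-1/3 + l) (d(l) = (l + 5)*(l - 1/3*1) = (5 + l)*(l - 1/3) = (5 + l)*(-1/3 + l))
d(120) - F(135, 24) = (-5/3 + 120**2 + (14/3)*120) - (24**2 - 96*24 - 96*135 + 24*135) = (-5/3 + 14400 + 560) - (576 - 2304 - 12960 + 3240) = 44875/3 - 1*(-11448) = 44875/3 + 11448 = 79219/3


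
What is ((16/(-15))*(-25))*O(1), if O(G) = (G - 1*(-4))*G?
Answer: 400/3 ≈ 133.33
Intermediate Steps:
O(G) = G*(4 + G) (O(G) = (G + 4)*G = (4 + G)*G = G*(4 + G))
((16/(-15))*(-25))*O(1) = ((16/(-15))*(-25))*(1*(4 + 1)) = ((16*(-1/15))*(-25))*(1*5) = -16/15*(-25)*5 = (80/3)*5 = 400/3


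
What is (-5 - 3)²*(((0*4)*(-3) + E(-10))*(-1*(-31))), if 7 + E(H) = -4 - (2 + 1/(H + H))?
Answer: -128464/5 ≈ -25693.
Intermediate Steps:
E(H) = -13 - 1/(2*H) (E(H) = -7 + (-4 - (2 + 1/(H + H))) = -7 + (-4 - (2 + 1/(2*H))) = -7 + (-4 + (-2 - 1/(2*H))) = -7 + (-6 - 1/(2*H)) = -13 - 1/(2*H))
(-5 - 3)²*(((0*4)*(-3) + E(-10))*(-1*(-31))) = (-5 - 3)²*(((0*4)*(-3) + (-13 - ½/(-10)))*(-1*(-31))) = (-8)²*((0*(-3) + (-13 - ½*(-⅒)))*31) = 64*((0 + (-13 + 1/20))*31) = 64*((0 - 259/20)*31) = 64*(-259/20*31) = 64*(-8029/20) = -128464/5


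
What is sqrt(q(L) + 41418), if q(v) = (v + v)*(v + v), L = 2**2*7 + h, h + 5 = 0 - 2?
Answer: 3*sqrt(4798) ≈ 207.80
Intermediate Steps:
h = -7 (h = -5 + (0 - 2) = -5 - 2 = -7)
L = 21 (L = 2**2*7 - 7 = 4*7 - 7 = 28 - 7 = 21)
q(v) = 4*v**2 (q(v) = (2*v)*(2*v) = 4*v**2)
sqrt(q(L) + 41418) = sqrt(4*21**2 + 41418) = sqrt(4*441 + 41418) = sqrt(1764 + 41418) = sqrt(43182) = 3*sqrt(4798)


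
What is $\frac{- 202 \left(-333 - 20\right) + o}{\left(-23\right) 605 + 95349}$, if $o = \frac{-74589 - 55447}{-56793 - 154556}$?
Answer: $\frac{7535290915}{8605497233} \approx 0.87564$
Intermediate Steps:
$o = \frac{130036}{211349}$ ($o = - \frac{130036}{-211349} = \left(-130036\right) \left(- \frac{1}{211349}\right) = \frac{130036}{211349} \approx 0.61527$)
$\frac{- 202 \left(-333 - 20\right) + o}{\left(-23\right) 605 + 95349} = \frac{- 202 \left(-333 - 20\right) + \frac{130036}{211349}}{\left(-23\right) 605 + 95349} = \frac{\left(-202\right) \left(-353\right) + \frac{130036}{211349}}{-13915 + 95349} = \frac{71306 + \frac{130036}{211349}}{81434} = \frac{15070581830}{211349} \cdot \frac{1}{81434} = \frac{7535290915}{8605497233}$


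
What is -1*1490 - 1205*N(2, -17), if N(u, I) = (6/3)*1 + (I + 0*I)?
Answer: 16585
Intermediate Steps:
N(u, I) = 2 + I (N(u, I) = (6*(⅓))*1 + (I + 0) = 2*1 + I = 2 + I)
-1*1490 - 1205*N(2, -17) = -1*1490 - 1205*(2 - 17) = -1490 - 1205*(-15) = -1490 + 18075 = 16585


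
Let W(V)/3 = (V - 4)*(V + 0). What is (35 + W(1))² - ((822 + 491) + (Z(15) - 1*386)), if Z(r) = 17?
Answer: -268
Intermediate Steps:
W(V) = 3*V*(-4 + V) (W(V) = 3*((V - 4)*(V + 0)) = 3*((-4 + V)*V) = 3*(V*(-4 + V)) = 3*V*(-4 + V))
(35 + W(1))² - ((822 + 491) + (Z(15) - 1*386)) = (35 + 3*1*(-4 + 1))² - ((822 + 491) + (17 - 1*386)) = (35 + 3*1*(-3))² - (1313 + (17 - 386)) = (35 - 9)² - (1313 - 369) = 26² - 1*944 = 676 - 944 = -268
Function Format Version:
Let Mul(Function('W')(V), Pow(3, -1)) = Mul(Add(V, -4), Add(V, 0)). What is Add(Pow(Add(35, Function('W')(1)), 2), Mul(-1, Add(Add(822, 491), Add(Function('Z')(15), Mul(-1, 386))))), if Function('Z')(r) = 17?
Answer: -268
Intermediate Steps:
Function('W')(V) = Mul(3, V, Add(-4, V)) (Function('W')(V) = Mul(3, Mul(Add(V, -4), Add(V, 0))) = Mul(3, Mul(Add(-4, V), V)) = Mul(3, Mul(V, Add(-4, V))) = Mul(3, V, Add(-4, V)))
Add(Pow(Add(35, Function('W')(1)), 2), Mul(-1, Add(Add(822, 491), Add(Function('Z')(15), Mul(-1, 386))))) = Add(Pow(Add(35, Mul(3, 1, Add(-4, 1))), 2), Mul(-1, Add(Add(822, 491), Add(17, Mul(-1, 386))))) = Add(Pow(Add(35, Mul(3, 1, -3)), 2), Mul(-1, Add(1313, Add(17, -386)))) = Add(Pow(Add(35, -9), 2), Mul(-1, Add(1313, -369))) = Add(Pow(26, 2), Mul(-1, 944)) = Add(676, -944) = -268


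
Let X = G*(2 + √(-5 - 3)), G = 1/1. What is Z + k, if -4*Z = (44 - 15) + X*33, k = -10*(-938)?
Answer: 37425/4 - 33*I*√2/2 ≈ 9356.3 - 23.335*I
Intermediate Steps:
G = 1 (G = 1*1 = 1)
k = 9380
X = 2 + 2*I*√2 (X = 1*(2 + √(-5 - 3)) = 1*(2 + √(-8)) = 1*(2 + 2*I*√2) = 2 + 2*I*√2 ≈ 2.0 + 2.8284*I)
Z = -95/4 - 33*I*√2/2 (Z = -((44 - 15) + (2 + 2*I*√2)*33)/4 = -(29 + (66 + 66*I*√2))/4 = -(95 + 66*I*√2)/4 = -95/4 - 33*I*√2/2 ≈ -23.75 - 23.335*I)
Z + k = (-95/4 - 33*I*√2/2) + 9380 = 37425/4 - 33*I*√2/2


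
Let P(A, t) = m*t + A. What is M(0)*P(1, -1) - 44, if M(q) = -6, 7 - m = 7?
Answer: -50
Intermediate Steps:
m = 0 (m = 7 - 1*7 = 7 - 7 = 0)
P(A, t) = A (P(A, t) = 0*t + A = 0 + A = A)
M(0)*P(1, -1) - 44 = -6*1 - 44 = -6 - 44 = -50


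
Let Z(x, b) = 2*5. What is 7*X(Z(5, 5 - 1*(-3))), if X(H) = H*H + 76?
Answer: 1232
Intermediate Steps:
Z(x, b) = 10
X(H) = 76 + H² (X(H) = H² + 76 = 76 + H²)
7*X(Z(5, 5 - 1*(-3))) = 7*(76 + 10²) = 7*(76 + 100) = 7*176 = 1232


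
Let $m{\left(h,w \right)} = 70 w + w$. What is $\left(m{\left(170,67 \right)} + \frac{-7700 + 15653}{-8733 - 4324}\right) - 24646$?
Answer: $- \frac{23608966}{1187} \approx -19890.0$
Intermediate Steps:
$m{\left(h,w \right)} = 71 w$
$\left(m{\left(170,67 \right)} + \frac{-7700 + 15653}{-8733 - 4324}\right) - 24646 = \left(71 \cdot 67 + \frac{-7700 + 15653}{-8733 - 4324}\right) - 24646 = \left(4757 + \frac{7953}{-13057}\right) - 24646 = \left(4757 + 7953 \left(- \frac{1}{13057}\right)\right) - 24646 = \left(4757 - \frac{723}{1187}\right) - 24646 = \frac{5645836}{1187} - 24646 = - \frac{23608966}{1187}$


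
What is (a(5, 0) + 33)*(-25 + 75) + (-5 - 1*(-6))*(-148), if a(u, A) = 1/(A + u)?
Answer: 1512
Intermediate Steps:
(a(5, 0) + 33)*(-25 + 75) + (-5 - 1*(-6))*(-148) = (1/(0 + 5) + 33)*(-25 + 75) + (-5 - 1*(-6))*(-148) = (1/5 + 33)*50 + (-5 + 6)*(-148) = (⅕ + 33)*50 + 1*(-148) = (166/5)*50 - 148 = 1660 - 148 = 1512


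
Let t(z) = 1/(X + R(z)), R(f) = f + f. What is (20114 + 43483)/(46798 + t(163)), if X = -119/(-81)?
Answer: 1686910425/1241317031 ≈ 1.3590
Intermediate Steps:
R(f) = 2*f
X = 119/81 (X = -119*(-1/81) = 119/81 ≈ 1.4691)
t(z) = 1/(119/81 + 2*z)
(20114 + 43483)/(46798 + t(163)) = (20114 + 43483)/(46798 + 81/(119 + 162*163)) = 63597/(46798 + 81/(119 + 26406)) = 63597/(46798 + 81/26525) = 63597/(1241317031/26525) = 63597*(26525/1241317031) = 1686910425/1241317031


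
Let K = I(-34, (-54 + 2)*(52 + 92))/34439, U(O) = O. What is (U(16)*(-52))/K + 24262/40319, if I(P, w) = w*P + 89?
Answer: -1149091235690/10268483239 ≈ -111.90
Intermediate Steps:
I(P, w) = 89 + P*w (I(P, w) = P*w + 89 = 89 + P*w)
K = 254681/34439 (K = (89 - 34*(-54 + 2)*(52 + 92))/34439 = (89 - (-1768)*144)*(1/34439) = (89 - 34*(-7488))*(1/34439) = (89 + 254592)*(1/34439) = 254681*(1/34439) = 254681/34439 ≈ 7.3951)
(U(16)*(-52))/K + 24262/40319 = (16*(-52))/(254681/34439) + 24262/40319 = -832*34439/254681 + 24262*(1/40319) = -28653248/254681 + 24262/40319 = -1149091235690/10268483239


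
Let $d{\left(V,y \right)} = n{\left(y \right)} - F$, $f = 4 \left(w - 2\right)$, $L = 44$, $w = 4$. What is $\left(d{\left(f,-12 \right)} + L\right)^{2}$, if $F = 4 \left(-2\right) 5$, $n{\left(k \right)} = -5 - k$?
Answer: $8281$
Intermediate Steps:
$f = 8$ ($f = 4 \left(4 - 2\right) = 4 \cdot 2 = 8$)
$F = -40$ ($F = \left(-8\right) 5 = -40$)
$d{\left(V,y \right)} = 35 - y$ ($d{\left(V,y \right)} = \left(-5 - y\right) - -40 = \left(-5 - y\right) + 40 = 35 - y$)
$\left(d{\left(f,-12 \right)} + L\right)^{2} = \left(\left(35 - -12\right) + 44\right)^{2} = \left(\left(35 + 12\right) + 44\right)^{2} = \left(47 + 44\right)^{2} = 91^{2} = 8281$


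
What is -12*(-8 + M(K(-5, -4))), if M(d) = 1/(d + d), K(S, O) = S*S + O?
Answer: 670/7 ≈ 95.714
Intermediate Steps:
K(S, O) = O + S² (K(S, O) = S² + O = O + S²)
M(d) = 1/(2*d)
-12*(-8 + M(K(-5, -4))) = -12*(-8 + 1/(2*(-4 + (-5)²))) = -12*(-8 + 1/(2*(-4 + 25))) = -12*(-8 + (½)/21) = -12*(-8 + (½)*(1/21)) = -12*(-8 + 1/42) = -12*(-335/42) = 670/7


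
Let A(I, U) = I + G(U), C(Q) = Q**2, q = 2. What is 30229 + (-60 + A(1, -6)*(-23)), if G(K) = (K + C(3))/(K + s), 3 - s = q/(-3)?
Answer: 211229/7 ≈ 30176.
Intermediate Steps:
s = 11/3 (s = 3 - 2/(-3) = 3 - 2*(-1)/3 = 3 - 1*(-2/3) = 3 + 2/3 = 11/3 ≈ 3.6667)
G(K) = (9 + K)/(11/3 + K) (G(K) = (K + 3**2)/(K + 11/3) = (K + 9)/(11/3 + K) = (9 + K)/(11/3 + K))
A(I, U) = I + 3*(9 + U)/(11 + 3*U)
30229 + (-60 + A(1, -6)*(-23)) = 30229 + (-60 + ((27 + 3*(-6) + 1*(11 + 3*(-6)))/(11 + 3*(-6)))*(-23)) = 30229 + (-60 + ((27 - 18 + 1*(11 - 18))/(11 - 18))*(-23)) = 30229 + (-60 + ((27 - 18 + 1*(-7))/(-7))*(-23)) = 30229 + (-60 - (27 - 18 - 7)/7*(-23)) = 30229 + (-60 - 1/7*2*(-23)) = 30229 + (-60 - 2/7*(-23)) = 30229 + (-60 + 46/7) = 30229 - 374/7 = 211229/7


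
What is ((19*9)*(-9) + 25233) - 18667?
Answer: 5027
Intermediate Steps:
((19*9)*(-9) + 25233) - 18667 = (171*(-9) + 25233) - 18667 = (-1539 + 25233) - 18667 = 23694 - 18667 = 5027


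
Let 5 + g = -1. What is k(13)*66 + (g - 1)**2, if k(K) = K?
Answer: 907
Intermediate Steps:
g = -6 (g = -5 - 1 = -6)
k(13)*66 + (g - 1)**2 = 13*66 + (-6 - 1)**2 = 858 + (-7)**2 = 858 + 49 = 907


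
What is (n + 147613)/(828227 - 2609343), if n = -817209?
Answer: 167399/445279 ≈ 0.37594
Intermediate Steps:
(n + 147613)/(828227 - 2609343) = (-817209 + 147613)/(828227 - 2609343) = -669596/(-1781116) = -669596*(-1/1781116) = 167399/445279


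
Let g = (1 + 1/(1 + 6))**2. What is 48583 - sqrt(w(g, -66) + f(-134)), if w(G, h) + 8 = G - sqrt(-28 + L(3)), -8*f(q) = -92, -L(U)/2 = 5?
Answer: 48583 - sqrt(942 - 196*I*sqrt(38))/14 ≈ 48581.0 + 1.2269*I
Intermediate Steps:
L(U) = -10 (L(U) = -2*5 = -10)
f(q) = 23/2 (f(q) = -1/8*(-92) = 23/2)
g = 64/49 (g = (1 + 1/7)**2 = (8/7)**2 = 64/49 ≈ 1.3061)
w(G, h) = -8 + G - I*sqrt(38) (w(G, h) = -8 + (G - sqrt(-28 - 10)) = -8 + (G - sqrt(-38)) = -8 + (G - I*sqrt(38)) = -8 + G - I*sqrt(38))
48583 - sqrt(w(g, -66) + f(-134)) = 48583 - sqrt((-8 + 64/49 - I*sqrt(38)) + 23/2) = 48583 - sqrt((-328/49 - I*sqrt(38)) + 23/2) = 48583 - sqrt(471/98 - I*sqrt(38))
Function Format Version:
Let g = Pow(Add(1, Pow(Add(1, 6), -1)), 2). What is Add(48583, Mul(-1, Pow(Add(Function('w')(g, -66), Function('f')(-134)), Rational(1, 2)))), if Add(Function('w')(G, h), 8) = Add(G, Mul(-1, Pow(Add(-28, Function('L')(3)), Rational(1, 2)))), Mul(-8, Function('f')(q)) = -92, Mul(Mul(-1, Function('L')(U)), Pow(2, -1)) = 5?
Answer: Add(48583, Mul(Rational(-1, 14), Pow(Add(942, Mul(-196, I, Pow(38, Rational(1, 2)))), Rational(1, 2)))) ≈ Add(48581., Mul(1.2269, I))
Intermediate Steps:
Function('L')(U) = -10 (Function('L')(U) = Mul(-2, 5) = -10)
Function('f')(q) = Rational(23, 2) (Function('f')(q) = Mul(Rational(-1, 8), -92) = Rational(23, 2))
g = Rational(64, 49) (g = Pow(Add(1, Pow(7, -1)), 2) = Pow(Add(1, Rational(1, 7)), 2) = Pow(Rational(8, 7), 2) = Rational(64, 49) ≈ 1.3061)
Function('w')(G, h) = Add(-8, G, Mul(-1, I, Pow(38, Rational(1, 2)))) (Function('w')(G, h) = Add(-8, Add(G, Mul(-1, Pow(Add(-28, -10), Rational(1, 2))))) = Add(-8, Add(G, Mul(-1, Pow(-38, Rational(1, 2))))) = Add(-8, Add(G, Mul(-1, Mul(I, Pow(38, Rational(1, 2)))))) = Add(-8, Add(G, Mul(-1, I, Pow(38, Rational(1, 2))))) = Add(-8, G, Mul(-1, I, Pow(38, Rational(1, 2)))))
Add(48583, Mul(-1, Pow(Add(Function('w')(g, -66), Function('f')(-134)), Rational(1, 2)))) = Add(48583, Mul(-1, Pow(Add(Add(-8, Rational(64, 49), Mul(-1, I, Pow(38, Rational(1, 2)))), Rational(23, 2)), Rational(1, 2)))) = Add(48583, Mul(-1, Pow(Add(Add(Rational(-328, 49), Mul(-1, I, Pow(38, Rational(1, 2)))), Rational(23, 2)), Rational(1, 2)))) = Add(48583, Mul(-1, Pow(Add(Rational(471, 98), Mul(-1, I, Pow(38, Rational(1, 2)))), Rational(1, 2))))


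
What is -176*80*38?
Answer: -535040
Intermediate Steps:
-176*80*38 = -14080*38 = -535040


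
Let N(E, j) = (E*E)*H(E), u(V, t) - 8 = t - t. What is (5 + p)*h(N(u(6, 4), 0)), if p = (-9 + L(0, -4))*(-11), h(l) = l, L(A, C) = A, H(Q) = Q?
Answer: 53248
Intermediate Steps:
u(V, t) = 8 (u(V, t) = 8 + (t - t) = 8 + 0 = 8)
N(E, j) = E³ (N(E, j) = (E*E)*E = E²*E = E³)
p = 99 (p = (-9 + 0)*(-11) = -9*(-11) = 99)
(5 + p)*h(N(u(6, 4), 0)) = (5 + 99)*8³ = 104*512 = 53248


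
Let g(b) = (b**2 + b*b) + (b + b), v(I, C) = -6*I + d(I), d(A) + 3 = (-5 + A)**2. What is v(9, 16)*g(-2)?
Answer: -164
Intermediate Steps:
d(A) = -3 + (-5 + A)**2
v(I, C) = -3 + (-5 + I)**2 - 6*I (v(I, C) = -6*I + (-3 + (-5 + I)**2) = -3 + (-5 + I)**2 - 6*I)
g(b) = 2*b + 2*b**2 (g(b) = (b**2 + b**2) + 2*b = 2*b**2 + 2*b = 2*b + 2*b**2)
v(9, 16)*g(-2) = (22 + 9**2 - 16*9)*(2*(-2)*(1 - 2)) = (22 + 81 - 144)*(2*(-2)*(-1)) = -41*4 = -164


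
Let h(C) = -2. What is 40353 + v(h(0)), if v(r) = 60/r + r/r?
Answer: 40324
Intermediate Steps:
v(r) = 1 + 60/r (v(r) = 60/r + 1 = 1 + 60/r)
40353 + v(h(0)) = 40353 + (60 - 2)/(-2) = 40353 - ½*58 = 40353 - 29 = 40324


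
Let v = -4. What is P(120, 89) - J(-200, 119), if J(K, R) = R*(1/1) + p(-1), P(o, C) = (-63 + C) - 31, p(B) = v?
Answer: -120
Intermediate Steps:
p(B) = -4
P(o, C) = -94 + C
J(K, R) = -4 + R (J(K, R) = R*(1/1) - 4 = R*(1*1) - 4 = R*1 - 4 = R - 4 = -4 + R)
P(120, 89) - J(-200, 119) = (-94 + 89) - (-4 + 119) = -5 - 1*115 = -5 - 115 = -120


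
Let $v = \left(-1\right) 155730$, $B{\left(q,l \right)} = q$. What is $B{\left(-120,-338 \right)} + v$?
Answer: $-155850$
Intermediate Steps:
$v = -155730$
$B{\left(-120,-338 \right)} + v = -120 - 155730 = -155850$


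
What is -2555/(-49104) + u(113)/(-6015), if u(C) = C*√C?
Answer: 2555/49104 - 113*√113/6015 ≈ -0.14767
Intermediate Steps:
u(C) = C^(3/2)
-2555/(-49104) + u(113)/(-6015) = -2555/(-49104) + 113^(3/2)/(-6015) = -2555*(-1/49104) + (113*√113)*(-1/6015) = 2555/49104 - 113*√113/6015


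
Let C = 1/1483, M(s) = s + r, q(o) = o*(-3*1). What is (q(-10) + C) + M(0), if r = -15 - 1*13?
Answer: 2967/1483 ≈ 2.0007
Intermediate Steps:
r = -28 (r = -15 - 13 = -28)
q(o) = -3*o (q(o) = o*(-3) = -3*o)
M(s) = -28 + s (M(s) = s - 28 = -28 + s)
C = 1/1483 ≈ 0.00067431
(q(-10) + C) + M(0) = (-3*(-10) + 1/1483) + (-28 + 0) = (30 + 1/1483) - 28 = 44491/1483 - 28 = 2967/1483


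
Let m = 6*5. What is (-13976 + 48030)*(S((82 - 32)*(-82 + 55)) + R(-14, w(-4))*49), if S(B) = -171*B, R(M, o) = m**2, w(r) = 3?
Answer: 9363147300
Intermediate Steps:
m = 30
R(M, o) = 900 (R(M, o) = 30**2 = 900)
(-13976 + 48030)*(S((82 - 32)*(-82 + 55)) + R(-14, w(-4))*49) = (-13976 + 48030)*(-171*(82 - 32)*(-82 + 55) + 900*49) = 34054*(-8550*(-27) + 44100) = 34054*(-171*(-1350) + 44100) = 34054*(230850 + 44100) = 34054*274950 = 9363147300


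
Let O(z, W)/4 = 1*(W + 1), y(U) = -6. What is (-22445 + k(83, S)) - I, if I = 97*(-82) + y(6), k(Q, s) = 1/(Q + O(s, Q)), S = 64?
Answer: -6069214/419 ≈ -14485.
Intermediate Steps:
O(z, W) = 4 + 4*W (O(z, W) = 4*(1*(W + 1)) = 4*(1*(1 + W)) = 4*(1 + W) = 4 + 4*W)
k(Q, s) = 1/(4 + 5*Q) (k(Q, s) = 1/(Q + (4 + 4*Q)) = 1/(4 + 5*Q))
I = -7960 (I = 97*(-82) - 6 = -7954 - 6 = -7960)
(-22445 + k(83, S)) - I = (-22445 + 1/(4 + 5*83)) - 1*(-7960) = (-22445 + 1/(4 + 415)) + 7960 = (-22445 + 1/419) + 7960 = -9404454/419 + 7960 = -6069214/419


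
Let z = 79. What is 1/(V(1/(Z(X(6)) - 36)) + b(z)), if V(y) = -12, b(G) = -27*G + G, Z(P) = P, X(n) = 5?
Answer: -1/2066 ≈ -0.00048403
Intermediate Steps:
b(G) = -26*G
1/(V(1/(Z(X(6)) - 36)) + b(z)) = 1/(-12 - 26*79) = 1/(-12 - 2054) = 1/(-2066) = -1/2066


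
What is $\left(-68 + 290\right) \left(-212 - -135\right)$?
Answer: $-17094$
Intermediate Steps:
$\left(-68 + 290\right) \left(-212 - -135\right) = 222 \left(-212 + 135\right) = 222 \left(-77\right) = -17094$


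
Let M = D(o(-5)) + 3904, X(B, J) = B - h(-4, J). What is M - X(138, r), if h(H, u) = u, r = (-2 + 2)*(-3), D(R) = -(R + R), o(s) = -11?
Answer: 3788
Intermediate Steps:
D(R) = -2*R
r = 0 (r = 0*(-3) = 0)
X(B, J) = B - J
M = 3926 (M = -2*(-11) + 3904 = 22 + 3904 = 3926)
M - X(138, r) = 3926 - (138 - 1*0) = 3926 - (138 + 0) = 3926 - 1*138 = 3926 - 138 = 3788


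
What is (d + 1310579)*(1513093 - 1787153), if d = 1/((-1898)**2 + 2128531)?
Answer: -411684329879593192/1146187 ≈ -3.5918e+11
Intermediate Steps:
d = 1/5730935 (d = 1/(3602404 + 2128531) = 1/5730935 ≈ 1.7449e-7)
(d + 1310579)*(1513093 - 1787153) = (1/5730935 + 1310579)*(1513093 - 1787153) = (7510843061366/5730935)*(-274060) = -411684329879593192/1146187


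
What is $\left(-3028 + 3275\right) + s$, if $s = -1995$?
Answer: $-1748$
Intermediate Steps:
$\left(-3028 + 3275\right) + s = \left(-3028 + 3275\right) - 1995 = 247 - 1995 = -1748$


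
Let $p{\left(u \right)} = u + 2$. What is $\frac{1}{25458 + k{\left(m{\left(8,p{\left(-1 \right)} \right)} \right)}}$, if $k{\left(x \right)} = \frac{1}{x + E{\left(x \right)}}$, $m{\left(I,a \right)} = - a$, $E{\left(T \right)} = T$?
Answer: $\frac{2}{50915} \approx 3.9281 \cdot 10^{-5}$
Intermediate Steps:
$p{\left(u \right)} = 2 + u$
$k{\left(x \right)} = \frac{1}{2 x}$ ($k{\left(x \right)} = \frac{1}{x + x} = \frac{1}{2 x}$)
$\frac{1}{25458 + k{\left(m{\left(8,p{\left(-1 \right)} \right)} \right)}} = \frac{1}{25458 + \frac{1}{2 \left(- (2 - 1)\right)}} = \frac{1}{25458 + \frac{1}{2 \left(\left(-1\right) 1\right)}} = \frac{1}{25458 + \frac{1}{2 \left(-1\right)}} = \frac{1}{25458 + \frac{1}{2} \left(-1\right)} = \frac{1}{25458 - \frac{1}{2}} = \frac{1}{\frac{50915}{2}} = \frac{2}{50915}$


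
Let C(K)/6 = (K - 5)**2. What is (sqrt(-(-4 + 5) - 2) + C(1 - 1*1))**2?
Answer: (150 + I*sqrt(3))**2 ≈ 22497.0 + 519.62*I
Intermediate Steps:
C(K) = 6*(-5 + K)**2 (C(K) = 6*(K - 5)**2 = 6*(-5 + K)**2)
(sqrt(-(-4 + 5) - 2) + C(1 - 1*1))**2 = (sqrt(-(-4 + 5) - 2) + 6*(-5 + (1 - 1*1))**2)**2 = (sqrt(-1*1 - 2) + 6*(-5 + (1 - 1))**2)**2 = (sqrt(-1 - 2) + 6*(-5 + 0)**2)**2 = (sqrt(-3) + 6*(-5)**2)**2 = (I*sqrt(3) + 6*25)**2 = (I*sqrt(3) + 150)**2 = (150 + I*sqrt(3))**2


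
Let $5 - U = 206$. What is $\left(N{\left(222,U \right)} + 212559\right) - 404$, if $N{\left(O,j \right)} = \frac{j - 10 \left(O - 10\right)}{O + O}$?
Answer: $\frac{94194499}{444} \approx 2.1215 \cdot 10^{5}$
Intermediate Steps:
$U = -201$ ($U = 5 - 206 = -201$)
$N{\left(O,j \right)} = \frac{100 + j - 10 O}{2 O}$ ($N{\left(O,j \right)} = \frac{j - 10 \left(-10 + O\right)}{2 O} = \left(j - \left(-100 + 10 O\right)\right) \frac{1}{2 O} = \left(100 + j - 10 O\right) \frac{1}{2 O} = \frac{100 + j - 10 O}{2 O}$)
$\left(N{\left(222,U \right)} + 212559\right) - 404 = \left(\frac{100 - 201 - 2220}{2 \cdot 222} + 212559\right) - 404 = \left(\frac{1}{2} \cdot \frac{1}{222} \left(100 - 201 - 2220\right) + 212559\right) - 404 = \left(\frac{1}{2} \cdot \frac{1}{222} \left(-2321\right) + 212559\right) - 404 = \left(- \frac{2321}{444} + 212559\right) - 404 = \frac{94373875}{444} - 404 = \frac{94194499}{444}$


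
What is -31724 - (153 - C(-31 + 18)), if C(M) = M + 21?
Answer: -31869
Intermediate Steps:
C(M) = 21 + M
-31724 - (153 - C(-31 + 18)) = -31724 - (153 - (21 + (-31 + 18))) = -31724 - (153 - (21 - 13)) = -31724 - (153 - 1*8) = -31724 - (153 - 8) = -31724 - 1*145 = -31724 - 145 = -31869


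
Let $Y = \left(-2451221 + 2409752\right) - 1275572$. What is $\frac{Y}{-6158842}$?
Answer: $\frac{1317041}{6158842} \approx 0.21385$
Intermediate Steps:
$Y = -1317041$ ($Y = -41469 - 1275572 = -1317041$)
$\frac{Y}{-6158842} = - \frac{1317041}{-6158842} = \left(-1317041\right) \left(- \frac{1}{6158842}\right) = \frac{1317041}{6158842}$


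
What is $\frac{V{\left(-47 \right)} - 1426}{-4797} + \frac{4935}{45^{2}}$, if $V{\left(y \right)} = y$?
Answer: $\frac{197452}{71955} \approx 2.7441$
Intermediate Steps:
$\frac{V{\left(-47 \right)} - 1426}{-4797} + \frac{4935}{45^{2}} = \frac{-47 - 1426}{-4797} + \frac{4935}{45^{2}} = \left(-1473\right) \left(- \frac{1}{4797}\right) + \frac{4935}{2025} = \frac{491}{1599} + 4935 \cdot \frac{1}{2025} = \frac{491}{1599} + \frac{329}{135} = \frac{197452}{71955}$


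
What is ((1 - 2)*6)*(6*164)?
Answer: -5904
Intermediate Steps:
((1 - 2)*6)*(6*164) = -1*6*984 = -6*984 = -5904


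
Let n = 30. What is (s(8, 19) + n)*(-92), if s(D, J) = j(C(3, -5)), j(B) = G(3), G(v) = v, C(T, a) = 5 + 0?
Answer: -3036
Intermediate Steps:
C(T, a) = 5
j(B) = 3
s(D, J) = 3
(s(8, 19) + n)*(-92) = (3 + 30)*(-92) = 33*(-92) = -3036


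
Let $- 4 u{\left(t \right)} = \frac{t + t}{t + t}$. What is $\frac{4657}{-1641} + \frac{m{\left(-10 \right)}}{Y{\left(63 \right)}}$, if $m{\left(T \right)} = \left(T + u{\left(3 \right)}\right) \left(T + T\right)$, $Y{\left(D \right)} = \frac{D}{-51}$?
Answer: $- \frac{646298}{3829} \approx -168.79$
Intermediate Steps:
$Y{\left(D \right)} = - \frac{D}{51}$ ($Y{\left(D \right)} = D \left(- \frac{1}{51}\right) = - \frac{D}{51}$)
$u{\left(t \right)} = - \frac{1}{4}$ ($u{\left(t \right)} = - \frac{\left(t + t\right) \frac{1}{t + t}}{4} = - \frac{2 t \frac{1}{2 t}}{4} = \left(- \frac{1}{4}\right) 1 = - \frac{1}{4}$)
$m{\left(T \right)} = 2 T \left(- \frac{1}{4} + T\right)$ ($m{\left(T \right)} = \left(T - \frac{1}{4}\right) \left(T + T\right) = \left(- \frac{1}{4} + T\right) 2 T = 2 T \left(- \frac{1}{4} + T\right)$)
$\frac{4657}{-1641} + \frac{m{\left(-10 \right)}}{Y{\left(63 \right)}} = \frac{4657}{-1641} + \frac{\frac{1}{2} \left(-10\right) \left(-1 + 4 \left(-10\right)\right)}{\left(- \frac{1}{51}\right) 63} = 4657 \left(- \frac{1}{1641}\right) + \frac{\frac{1}{2} \left(-10\right) \left(-1 - 40\right)}{- \frac{21}{17}} = - \frac{4657}{1641} + \frac{1}{2} \left(-10\right) \left(-41\right) \left(- \frac{17}{21}\right) = - \frac{4657}{1641} + 205 \left(- \frac{17}{21}\right) = - \frac{4657}{1641} - \frac{3485}{21} = - \frac{646298}{3829}$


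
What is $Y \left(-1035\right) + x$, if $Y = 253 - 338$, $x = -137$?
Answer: $87838$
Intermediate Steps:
$Y = -85$
$Y \left(-1035\right) + x = \left(-85\right) \left(-1035\right) - 137 = 87975 - 137 = 87838$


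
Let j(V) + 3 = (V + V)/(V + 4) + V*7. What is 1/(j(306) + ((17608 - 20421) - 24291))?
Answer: -155/3869269 ≈ -4.0059e-5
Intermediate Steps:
j(V) = -3 + 7*V + 2*V/(4 + V) (j(V) = -3 + ((V + V)/(V + 4) + V*7) = -3 + ((2*V)/(4 + V) + 7*V) = -3 + (2*V/(4 + V) + 7*V) = -3 + (7*V + 2*V/(4 + V)) = -3 + 7*V + 2*V/(4 + V))
1/(j(306) + ((17608 - 20421) - 24291)) = 1/((-12 + 7*306**2 + 27*306)/(4 + 306) + ((17608 - 20421) - 24291)) = 1/((-12 + 7*93636 + 8262)/310 + (-2813 - 24291)) = 1/((-12 + 655452 + 8262)/310 - 27104) = 1/((1/310)*663702 - 27104) = 1/(331851/155 - 27104) = 1/(-3869269/155) = -155/3869269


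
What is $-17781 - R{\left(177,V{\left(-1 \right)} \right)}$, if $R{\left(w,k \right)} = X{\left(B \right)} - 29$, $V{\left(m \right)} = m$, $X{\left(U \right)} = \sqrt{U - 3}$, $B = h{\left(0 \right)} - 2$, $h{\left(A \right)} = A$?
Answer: $-17752 - i \sqrt{5} \approx -17752.0 - 2.2361 i$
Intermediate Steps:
$B = -2$ ($B = 0 - 2 = -2$)
$X{\left(U \right)} = \sqrt{-3 + U}$
$R{\left(w,k \right)} = -29 + i \sqrt{5}$ ($R{\left(w,k \right)} = \sqrt{-3 - 2} - 29 = \sqrt{-5} - 29 = i \sqrt{5} - 29 = -29 + i \sqrt{5}$)
$-17781 - R{\left(177,V{\left(-1 \right)} \right)} = -17781 - \left(-29 + i \sqrt{5}\right) = -17781 + \left(29 - i \sqrt{5}\right) = -17752 - i \sqrt{5}$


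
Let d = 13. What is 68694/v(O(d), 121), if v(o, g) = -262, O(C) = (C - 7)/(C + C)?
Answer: -34347/131 ≈ -262.19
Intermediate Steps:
O(C) = (-7 + C)/(2*C) (O(C) = (-7 + C)/((2*C)) = (-7 + C)*(1/(2*C)) = (-7 + C)/(2*C))
68694/v(O(d), 121) = 68694/(-262) = 68694*(-1/262) = -34347/131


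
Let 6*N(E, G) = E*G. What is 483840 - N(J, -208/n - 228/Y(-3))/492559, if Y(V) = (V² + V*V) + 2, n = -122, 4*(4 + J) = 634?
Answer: 290750091107771/600921980 ≈ 4.8384e+5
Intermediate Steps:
J = 309/2 (J = -4 + (¼)*634 = -4 + 317/2 = 309/2 ≈ 154.50)
Y(V) = 2 + 2*V² (Y(V) = (V² + V²) + 2 = 2*V² + 2 = 2 + 2*V²)
N(E, G) = E*G/6 (N(E, G) = (E*G)/6 = E*G/6)
483840 - N(J, -208/n - 228/Y(-3))/492559 = 483840 - (⅙)*(309/2)*(-208/(-122) - 228/(2 + 2*(-3)²))/492559 = 483840 - (⅙)*(309/2)*(-208*(-1/122) - 228/(2 + 2*9))/492559 = 483840 - (⅙)*(309/2)*(104/61 - 228/(2 + 18))/492559 = 483840 - (⅙)*(309/2)*(104/61 - 228/20)/492559 = 483840 - (⅙)*(309/2)*(104/61 - 228*1/20)/492559 = 483840 - (⅙)*(309/2)*(104/61 - 57/5)/492559 = 483840 - (⅙)*(309/2)*(-2957/305)/492559 = 483840 - (-304571)/(1220*492559) = 483840 - 1*(-304571/600921980) = 483840 + 304571/600921980 = 290750091107771/600921980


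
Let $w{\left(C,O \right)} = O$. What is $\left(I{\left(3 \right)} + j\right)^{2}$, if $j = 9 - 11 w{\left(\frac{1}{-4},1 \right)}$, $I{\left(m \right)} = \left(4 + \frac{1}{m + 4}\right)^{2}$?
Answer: $\frac{552049}{2401} \approx 229.92$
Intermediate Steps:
$I{\left(m \right)} = \left(4 + \frac{1}{4 + m}\right)^{2}$
$j = -2$ ($j = 9 - 11 = -2$)
$\left(I{\left(3 \right)} + j\right)^{2} = \left(\frac{\left(17 + 4 \cdot 3\right)^{2}}{\left(4 + 3\right)^{2}} - 2\right)^{2} = \left(\frac{\left(17 + 12\right)^{2}}{49} - 2\right)^{2} = \left(\frac{29^{2}}{49} - 2\right)^{2} = \left(\frac{1}{49} \cdot 841 - 2\right)^{2} = \left(\frac{841}{49} - 2\right)^{2} = \left(\frac{743}{49}\right)^{2} = \frac{552049}{2401}$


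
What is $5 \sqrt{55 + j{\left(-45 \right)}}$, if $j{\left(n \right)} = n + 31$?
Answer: $5 \sqrt{41} \approx 32.016$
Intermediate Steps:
$j{\left(n \right)} = 31 + n$
$5 \sqrt{55 + j{\left(-45 \right)}} = 5 \sqrt{55 + \left(31 - 45\right)} = 5 \sqrt{55 - 14} = 5 \sqrt{41}$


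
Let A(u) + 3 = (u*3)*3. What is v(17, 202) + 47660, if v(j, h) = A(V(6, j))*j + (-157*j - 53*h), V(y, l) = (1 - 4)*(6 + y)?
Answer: 28726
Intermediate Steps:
V(y, l) = -18 - 3*y (V(y, l) = -3*(6 + y) = -18 - 3*y)
A(u) = -3 + 9*u (A(u) = -3 + (u*3)*3 = -3 + (3*u)*3 = -3 + 9*u)
v(j, h) = -484*j - 53*h (v(j, h) = (-3 + 9*(-18 - 3*6))*j + (-157*j - 53*h) = (-3 + 9*(-18 - 18))*j + (-157*j - 53*h) = (-3 + 9*(-36))*j + (-157*j - 53*h) = (-3 - 324)*j + (-157*j - 53*h) = -327*j + (-157*j - 53*h) = -484*j - 53*h)
v(17, 202) + 47660 = (-484*17 - 53*202) + 47660 = (-8228 - 10706) + 47660 = -18934 + 47660 = 28726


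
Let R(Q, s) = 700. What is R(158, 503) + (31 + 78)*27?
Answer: 3643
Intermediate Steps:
R(158, 503) + (31 + 78)*27 = 700 + (31 + 78)*27 = 700 + 109*27 = 700 + 2943 = 3643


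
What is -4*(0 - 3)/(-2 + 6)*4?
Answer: 12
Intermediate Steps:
-4*(0 - 3)/(-2 + 6)*4 = -(-12)/4*4 = -4*(-¾)*4 = 3*4 = 12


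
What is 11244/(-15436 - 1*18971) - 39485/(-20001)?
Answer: 125963239/76463823 ≈ 1.6474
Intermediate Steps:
11244/(-15436 - 1*18971) - 39485/(-20001) = 11244/(-15436 - 18971) - 39485*(-1/20001) = 11244/(-34407) + 39485/20001 = 11244*(-1/34407) + 39485/20001 = -3748/11469 + 39485/20001 = 125963239/76463823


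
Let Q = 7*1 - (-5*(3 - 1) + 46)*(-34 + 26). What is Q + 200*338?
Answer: 67895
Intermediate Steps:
Q = 295 (Q = 7 - (-5*2 + 46)*(-8) = 7 - (-10 + 46)*(-8) = 7 - 36*(-8) = 7 - 1*(-288) = 7 + 288 = 295)
Q + 200*338 = 295 + 200*338 = 295 + 67600 = 67895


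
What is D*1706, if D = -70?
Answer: -119420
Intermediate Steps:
D*1706 = -70*1706 = -119420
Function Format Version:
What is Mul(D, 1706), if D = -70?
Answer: -119420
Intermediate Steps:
Mul(D, 1706) = Mul(-70, 1706) = -119420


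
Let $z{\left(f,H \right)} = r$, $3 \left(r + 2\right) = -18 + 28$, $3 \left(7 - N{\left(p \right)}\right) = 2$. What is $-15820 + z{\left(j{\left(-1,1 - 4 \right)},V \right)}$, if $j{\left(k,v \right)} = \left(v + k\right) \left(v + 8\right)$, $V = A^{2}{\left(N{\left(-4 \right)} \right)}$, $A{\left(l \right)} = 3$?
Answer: $- \frac{47456}{3} \approx -15819.0$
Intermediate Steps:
$N{\left(p \right)} = \frac{19}{3}$ ($N{\left(p \right)} = 7 - \frac{2}{3} = \frac{19}{3}$)
$V = 9$ ($V = 3^{2} = 9$)
$r = \frac{4}{3}$ ($r = -2 + \frac{-18 + 28}{3} = -2 + \frac{1}{3} \cdot 10 = -2 + \frac{10}{3} = \frac{4}{3} \approx 1.3333$)
$j{\left(k,v \right)} = \left(8 + v\right) \left(k + v\right)$ ($j{\left(k,v \right)} = \left(k + v\right) \left(8 + v\right) = \left(8 + v\right) \left(k + v\right)$)
$z{\left(f,H \right)} = \frac{4}{3}$
$-15820 + z{\left(j{\left(-1,1 - 4 \right)},V \right)} = -15820 + \frac{4}{3} = - \frac{47456}{3}$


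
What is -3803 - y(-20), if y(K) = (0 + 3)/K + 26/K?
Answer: -76031/20 ≈ -3801.6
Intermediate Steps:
y(K) = 29/K (y(K) = 3/K + 26/K = 29/K)
-3803 - y(-20) = -3803 - 29/(-20) = -3803 - 29*(-1)/20 = -3803 - 1*(-29/20) = -3803 + 29/20 = -76031/20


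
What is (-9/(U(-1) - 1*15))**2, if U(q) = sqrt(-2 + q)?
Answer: 81/(15 - I*sqrt(3))**2 ≈ 0.34591 + 0.080965*I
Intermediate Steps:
(-9/(U(-1) - 1*15))**2 = (-9/(sqrt(-2 - 1) - 1*15))**2 = (-9/(sqrt(-3) - 15))**2 = (-9/(I*sqrt(3) - 15))**2 = (-9/(-15 + I*sqrt(3)))**2 = 81/(-15 + I*sqrt(3))**2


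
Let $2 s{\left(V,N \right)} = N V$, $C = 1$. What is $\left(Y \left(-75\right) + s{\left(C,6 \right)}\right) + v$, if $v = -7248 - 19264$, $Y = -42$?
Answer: $-23359$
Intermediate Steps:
$s{\left(V,N \right)} = \frac{N V}{2}$
$v = -26512$ ($v = -7248 - 19264 = -26512$)
$\left(Y \left(-75\right) + s{\left(C,6 \right)}\right) + v = \left(\left(-42\right) \left(-75\right) + \frac{1}{2} \cdot 6 \cdot 1\right) - 26512 = \left(3150 + 3\right) - 26512 = 3153 - 26512 = -23359$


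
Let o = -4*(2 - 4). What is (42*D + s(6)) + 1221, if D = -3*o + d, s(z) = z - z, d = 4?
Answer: 381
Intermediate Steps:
o = 8 (o = -4*(-2) = 8)
s(z) = 0
D = -20 (D = -3*8 + 4 = -24 + 4 = -20)
(42*D + s(6)) + 1221 = (42*(-20) + 0) + 1221 = (-840 + 0) + 1221 = -840 + 1221 = 381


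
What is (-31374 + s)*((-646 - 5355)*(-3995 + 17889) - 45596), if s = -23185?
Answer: 4551502190910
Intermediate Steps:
(-31374 + s)*((-646 - 5355)*(-3995 + 17889) - 45596) = (-31374 - 23185)*((-646 - 5355)*(-3995 + 17889) - 45596) = -54559*(-6001*13894 - 45596) = -54559*(-83377894 - 45596) = -54559*(-83423490) = 4551502190910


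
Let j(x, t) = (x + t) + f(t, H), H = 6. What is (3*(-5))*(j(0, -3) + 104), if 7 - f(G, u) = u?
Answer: -1530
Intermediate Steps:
f(G, u) = 7 - u
j(x, t) = 1 + t + x (j(x, t) = (x + t) + (7 - 1*6) = (t + x) + (7 - 6) = (t + x) + 1 = 1 + t + x)
(3*(-5))*(j(0, -3) + 104) = (3*(-5))*((1 - 3 + 0) + 104) = -15*(-2 + 104) = -15*102 = -1530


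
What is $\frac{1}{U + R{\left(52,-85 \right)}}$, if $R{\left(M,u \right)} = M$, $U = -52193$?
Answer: $- \frac{1}{52141} \approx -1.9179 \cdot 10^{-5}$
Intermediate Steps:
$\frac{1}{U + R{\left(52,-85 \right)}} = \frac{1}{-52193 + 52} = \frac{1}{-52141} = - \frac{1}{52141}$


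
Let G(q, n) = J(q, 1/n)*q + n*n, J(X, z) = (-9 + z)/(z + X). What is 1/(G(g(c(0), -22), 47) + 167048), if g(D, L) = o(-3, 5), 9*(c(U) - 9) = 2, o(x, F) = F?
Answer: 118/19971271 ≈ 5.9085e-6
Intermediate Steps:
c(U) = 83/9 (c(U) = 9 + (⅑)*2 = 9 + 2/9 = 83/9)
J(X, z) = (-9 + z)/(X + z)
g(D, L) = 5
G(q, n) = n² + q*(-9 + 1/n)/(q + 1/n) (G(q, n) = ((-9 + 1/n)/(q + 1/n))*q + n*n = ((-9 + 1/n)/(q + 1/n))*q + n² = q*(-9 + 1/n)/(q + 1/n) + n² = n² + q*(-9 + 1/n)/(q + 1/n))
1/(G(g(c(0), -22), 47) + 167048) = 1/((47²*(1 + 47*5) - 1*5*(-1 + 9*47))/(1 + 47*5) + 167048) = 1/((2209*(1 + 235) - 1*5*(-1 + 423))/(1 + 235) + 167048) = 1/((2209*236 - 1*5*422)/236 + 167048) = 1/((521324 - 2110)/236 + 167048) = 1/((1/236)*519214 + 167048) = 1/(259607/118 + 167048) = 1/(19971271/118) = 118/19971271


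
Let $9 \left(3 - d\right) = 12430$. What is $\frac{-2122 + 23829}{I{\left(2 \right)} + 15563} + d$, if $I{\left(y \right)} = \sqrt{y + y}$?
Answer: $- \frac{192857332}{140085} \approx -1376.7$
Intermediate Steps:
$I{\left(y \right)} = \sqrt{2} \sqrt{y}$ ($I{\left(y \right)} = \sqrt{2 y} = \sqrt{2} \sqrt{y}$)
$d = - \frac{12403}{9}$ ($d = 3 - \frac{12430}{9} = - \frac{12403}{9} \approx -1378.1$)
$\frac{-2122 + 23829}{I{\left(2 \right)} + 15563} + d = \frac{-2122 + 23829}{\sqrt{2} \sqrt{2} + 15563} - \frac{12403}{9} = \frac{21707}{2 + 15563} - \frac{12403}{9} = \frac{21707}{15565} - \frac{12403}{9} = - \frac{192857332}{140085}$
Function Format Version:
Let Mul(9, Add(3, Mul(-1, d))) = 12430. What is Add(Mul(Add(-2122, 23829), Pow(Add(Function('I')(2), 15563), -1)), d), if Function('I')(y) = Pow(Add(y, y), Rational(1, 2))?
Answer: Rational(-192857332, 140085) ≈ -1376.7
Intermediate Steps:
Function('I')(y) = Mul(Pow(2, Rational(1, 2)), Pow(y, Rational(1, 2))) (Function('I')(y) = Pow(Mul(2, y), Rational(1, 2)) = Mul(Pow(2, Rational(1, 2)), Pow(y, Rational(1, 2))))
d = Rational(-12403, 9) (d = Add(3, Mul(Rational(-1, 9), 12430)) = Add(3, Rational(-12430, 9)) = Rational(-12403, 9) ≈ -1378.1)
Add(Mul(Add(-2122, 23829), Pow(Add(Function('I')(2), 15563), -1)), d) = Add(Mul(Add(-2122, 23829), Pow(Add(Mul(Pow(2, Rational(1, 2)), Pow(2, Rational(1, 2))), 15563), -1)), Rational(-12403, 9)) = Add(Mul(21707, Pow(Add(2, 15563), -1)), Rational(-12403, 9)) = Add(Mul(21707, Pow(15565, -1)), Rational(-12403, 9)) = Add(Mul(21707, Rational(1, 15565)), Rational(-12403, 9)) = Add(Rational(21707, 15565), Rational(-12403, 9)) = Rational(-192857332, 140085)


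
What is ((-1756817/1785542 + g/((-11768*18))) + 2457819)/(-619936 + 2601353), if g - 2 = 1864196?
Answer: 232398548900309107/187353205725729384 ≈ 1.2404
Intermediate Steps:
g = 1864198 (g = 2 + 1864196 = 1864198)
((-1756817/1785542 + g/((-11768*18))) + 2457819)/(-619936 + 2601353) = ((-1756817/1785542 + 1864198/((-11768*18))) + 2457819)/(-619936 + 2601353) = ((-1756817*1/1785542 + 1864198/(-211824)) + 2457819)/1981417 = ((-1756817/1785542 + 1864198*(-1/211824)) + 2457819)*(1/1981417) = ((-1756817/1785542 - 932099/105912) + 2457819)*(1/1981417) = (-925184957381/94555162152 + 2457819)*(1/1981417) = (232398548900309107/94555162152)*(1/1981417) = 232398548900309107/187353205725729384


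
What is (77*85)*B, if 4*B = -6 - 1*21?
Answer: -176715/4 ≈ -44179.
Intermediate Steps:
B = -27/4 (B = (-6 - 1*21)/4 = (-6 - 21)/4 = (¼)*(-27) = -27/4 ≈ -6.7500)
(77*85)*B = (77*85)*(-27/4) = 6545*(-27/4) = -176715/4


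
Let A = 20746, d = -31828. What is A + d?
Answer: -11082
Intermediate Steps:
A + d = 20746 - 31828 = -11082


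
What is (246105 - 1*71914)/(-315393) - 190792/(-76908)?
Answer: 99952521/51829583 ≈ 1.9285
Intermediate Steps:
(246105 - 1*71914)/(-315393) - 190792/(-76908) = (246105 - 71914)*(-1/315393) - 190792*(-1/76908) = 174191*(-1/315393) + 47698/19227 = -174191/315393 + 47698/19227 = 99952521/51829583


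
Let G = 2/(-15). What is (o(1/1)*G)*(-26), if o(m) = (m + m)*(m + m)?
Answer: 208/15 ≈ 13.867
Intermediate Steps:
G = -2/15 (G = 2*(-1/15) = -2/15 ≈ -0.13333)
o(m) = 4*m² (o(m) = (2*m)*(2*m) = 4*m²)
(o(1/1)*G)*(-26) = ((4*(1/1)²)*(-2/15))*(-26) = ((4*1²)*(-2/15))*(-26) = ((4*1)*(-2/15))*(-26) = (4*(-2/15))*(-26) = -8/15*(-26) = 208/15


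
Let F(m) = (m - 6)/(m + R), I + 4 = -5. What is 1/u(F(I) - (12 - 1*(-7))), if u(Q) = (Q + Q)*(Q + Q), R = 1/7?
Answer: 961/1151329 ≈ 0.00083469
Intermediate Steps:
R = ⅐ (R = 1*(⅐) = ⅐ ≈ 0.14286)
I = -9 (I = -4 - 5 = -9)
F(m) = (-6 + m)/(⅐ + m) (F(m) = (m - 6)/(m + ⅐) = (-6 + m)/(⅐ + m))
u(Q) = 4*Q² (u(Q) = (2*Q)*(2*Q) = 4*Q²)
1/u(F(I) - (12 - 1*(-7))) = 1/(4*(7*(-6 - 9)/(1 + 7*(-9)) - (12 - 1*(-7)))²) = 1/(4*(7*(-15)/(1 - 63) - (12 + 7))²) = 1/(4*(7*(-15)/(-62) - 1*19)²) = 1/(4*(7*(-1/62)*(-15) - 19)²) = 1/(4*(105/62 - 19)²) = 1/(4*(-1073/62)²) = 1/(4*(1151329/3844)) = 1/(1151329/961) = 961/1151329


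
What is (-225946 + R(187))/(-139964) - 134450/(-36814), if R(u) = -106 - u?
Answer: 13573461173/2576317348 ≈ 5.2686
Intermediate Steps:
(-225946 + R(187))/(-139964) - 134450/(-36814) = (-225946 + (-106 - 1*187))/(-139964) - 134450/(-36814) = (-225946 + (-106 - 187))*(-1/139964) - 134450*(-1/36814) = (-225946 - 293)*(-1/139964) + 67225/18407 = -226239*(-1/139964) + 67225/18407 = 226239/139964 + 67225/18407 = 13573461173/2576317348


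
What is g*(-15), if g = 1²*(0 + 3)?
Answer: -45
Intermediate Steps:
g = 3 (g = 1*3 = 3)
g*(-15) = 3*(-15) = -45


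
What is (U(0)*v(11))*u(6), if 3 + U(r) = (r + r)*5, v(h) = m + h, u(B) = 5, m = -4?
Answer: -105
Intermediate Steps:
v(h) = -4 + h
U(r) = -3 + 10*r (U(r) = -3 + (r + r)*5 = -3 + (2*r)*5 = -3 + 10*r)
(U(0)*v(11))*u(6) = ((-3 + 10*0)*(-4 + 11))*5 = ((-3 + 0)*7)*5 = -3*7*5 = -21*5 = -105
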